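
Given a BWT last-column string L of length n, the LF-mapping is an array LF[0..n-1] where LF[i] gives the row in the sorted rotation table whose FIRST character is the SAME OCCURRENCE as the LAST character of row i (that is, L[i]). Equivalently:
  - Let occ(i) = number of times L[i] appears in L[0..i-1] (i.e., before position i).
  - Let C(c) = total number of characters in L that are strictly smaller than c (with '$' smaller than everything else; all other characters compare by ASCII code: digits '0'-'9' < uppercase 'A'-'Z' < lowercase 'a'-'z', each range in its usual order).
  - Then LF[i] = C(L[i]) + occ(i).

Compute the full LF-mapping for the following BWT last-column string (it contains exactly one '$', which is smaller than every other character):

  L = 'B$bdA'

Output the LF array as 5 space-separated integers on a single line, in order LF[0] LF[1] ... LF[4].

Char counts: '$':1, 'A':1, 'B':1, 'b':1, 'd':1
C (first-col start): C('$')=0, C('A')=1, C('B')=2, C('b')=3, C('d')=4
L[0]='B': occ=0, LF[0]=C('B')+0=2+0=2
L[1]='$': occ=0, LF[1]=C('$')+0=0+0=0
L[2]='b': occ=0, LF[2]=C('b')+0=3+0=3
L[3]='d': occ=0, LF[3]=C('d')+0=4+0=4
L[4]='A': occ=0, LF[4]=C('A')+0=1+0=1

Answer: 2 0 3 4 1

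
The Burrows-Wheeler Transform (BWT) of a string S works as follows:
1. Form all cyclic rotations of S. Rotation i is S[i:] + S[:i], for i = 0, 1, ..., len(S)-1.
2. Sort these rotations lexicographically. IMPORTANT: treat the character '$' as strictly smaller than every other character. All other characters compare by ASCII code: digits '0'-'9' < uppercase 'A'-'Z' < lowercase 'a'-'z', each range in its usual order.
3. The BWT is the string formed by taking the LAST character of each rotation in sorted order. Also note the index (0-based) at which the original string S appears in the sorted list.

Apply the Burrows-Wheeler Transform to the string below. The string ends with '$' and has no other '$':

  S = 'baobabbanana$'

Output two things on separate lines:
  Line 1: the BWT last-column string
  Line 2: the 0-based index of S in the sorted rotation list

All 13 rotations (rotation i = S[i:]+S[:i]):
  rot[0] = baobabbanana$
  rot[1] = aobabbanana$b
  rot[2] = obabbanana$ba
  rot[3] = babbanana$bao
  rot[4] = abbanana$baob
  rot[5] = bbanana$baoba
  rot[6] = banana$baobab
  rot[7] = anana$baobabb
  rot[8] = nana$baobabba
  rot[9] = ana$baobabban
  rot[10] = na$baobabbana
  rot[11] = a$baobabbanan
  rot[12] = $baobabbanana
Sorted (with $ < everything):
  sorted[0] = $baobabbanana  (last char: 'a')
  sorted[1] = a$baobabbanan  (last char: 'n')
  sorted[2] = abbanana$baob  (last char: 'b')
  sorted[3] = ana$baobabban  (last char: 'n')
  sorted[4] = anana$baobabb  (last char: 'b')
  sorted[5] = aobabbanana$b  (last char: 'b')
  sorted[6] = babbanana$bao  (last char: 'o')
  sorted[7] = banana$baobab  (last char: 'b')
  sorted[8] = baobabbanana$  (last char: '$')
  sorted[9] = bbanana$baoba  (last char: 'a')
  sorted[10] = na$baobabbana  (last char: 'a')
  sorted[11] = nana$baobabba  (last char: 'a')
  sorted[12] = obabbanana$ba  (last char: 'a')
Last column: anbnbbob$aaaa
Original string S is at sorted index 8

Answer: anbnbbob$aaaa
8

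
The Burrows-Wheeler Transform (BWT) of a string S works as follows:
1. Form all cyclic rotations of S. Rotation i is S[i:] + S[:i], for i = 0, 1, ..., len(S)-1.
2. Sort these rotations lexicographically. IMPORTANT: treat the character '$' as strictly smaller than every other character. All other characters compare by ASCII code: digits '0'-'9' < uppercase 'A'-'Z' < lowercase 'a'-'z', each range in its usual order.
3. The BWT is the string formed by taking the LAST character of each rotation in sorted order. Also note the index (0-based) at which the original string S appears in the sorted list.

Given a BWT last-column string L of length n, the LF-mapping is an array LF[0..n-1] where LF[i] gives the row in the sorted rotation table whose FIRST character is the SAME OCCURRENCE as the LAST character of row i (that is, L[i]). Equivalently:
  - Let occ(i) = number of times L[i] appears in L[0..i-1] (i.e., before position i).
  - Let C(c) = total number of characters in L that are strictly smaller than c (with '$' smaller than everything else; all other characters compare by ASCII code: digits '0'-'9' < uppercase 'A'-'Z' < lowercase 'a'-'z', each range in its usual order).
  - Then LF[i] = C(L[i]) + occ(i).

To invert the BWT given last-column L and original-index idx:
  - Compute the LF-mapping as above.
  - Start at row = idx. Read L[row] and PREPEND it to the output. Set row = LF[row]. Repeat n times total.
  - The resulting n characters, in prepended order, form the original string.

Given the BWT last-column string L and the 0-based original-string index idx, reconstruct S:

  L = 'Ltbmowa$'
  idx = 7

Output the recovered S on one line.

Answer: wombatL$

Derivation:
LF mapping: 1 6 3 4 5 7 2 0
Walk LF starting at row 7, prepending L[row]:
  step 1: row=7, L[7]='$', prepend. Next row=LF[7]=0
  step 2: row=0, L[0]='L', prepend. Next row=LF[0]=1
  step 3: row=1, L[1]='t', prepend. Next row=LF[1]=6
  step 4: row=6, L[6]='a', prepend. Next row=LF[6]=2
  step 5: row=2, L[2]='b', prepend. Next row=LF[2]=3
  step 6: row=3, L[3]='m', prepend. Next row=LF[3]=4
  step 7: row=4, L[4]='o', prepend. Next row=LF[4]=5
  step 8: row=5, L[5]='w', prepend. Next row=LF[5]=7
Reversed output: wombatL$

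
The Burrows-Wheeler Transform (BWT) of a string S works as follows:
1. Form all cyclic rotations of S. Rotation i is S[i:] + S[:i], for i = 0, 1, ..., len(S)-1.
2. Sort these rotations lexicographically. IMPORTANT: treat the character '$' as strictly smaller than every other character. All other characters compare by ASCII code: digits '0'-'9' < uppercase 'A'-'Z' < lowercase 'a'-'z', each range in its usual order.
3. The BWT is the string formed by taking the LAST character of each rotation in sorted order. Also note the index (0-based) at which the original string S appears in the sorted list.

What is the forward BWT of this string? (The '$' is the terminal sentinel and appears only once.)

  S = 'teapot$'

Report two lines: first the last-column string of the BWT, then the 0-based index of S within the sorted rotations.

All 7 rotations (rotation i = S[i:]+S[:i]):
  rot[0] = teapot$
  rot[1] = eapot$t
  rot[2] = apot$te
  rot[3] = pot$tea
  rot[4] = ot$teap
  rot[5] = t$teapo
  rot[6] = $teapot
Sorted (with $ < everything):
  sorted[0] = $teapot  (last char: 't')
  sorted[1] = apot$te  (last char: 'e')
  sorted[2] = eapot$t  (last char: 't')
  sorted[3] = ot$teap  (last char: 'p')
  sorted[4] = pot$tea  (last char: 'a')
  sorted[5] = t$teapo  (last char: 'o')
  sorted[6] = teapot$  (last char: '$')
Last column: tetpao$
Original string S is at sorted index 6

Answer: tetpao$
6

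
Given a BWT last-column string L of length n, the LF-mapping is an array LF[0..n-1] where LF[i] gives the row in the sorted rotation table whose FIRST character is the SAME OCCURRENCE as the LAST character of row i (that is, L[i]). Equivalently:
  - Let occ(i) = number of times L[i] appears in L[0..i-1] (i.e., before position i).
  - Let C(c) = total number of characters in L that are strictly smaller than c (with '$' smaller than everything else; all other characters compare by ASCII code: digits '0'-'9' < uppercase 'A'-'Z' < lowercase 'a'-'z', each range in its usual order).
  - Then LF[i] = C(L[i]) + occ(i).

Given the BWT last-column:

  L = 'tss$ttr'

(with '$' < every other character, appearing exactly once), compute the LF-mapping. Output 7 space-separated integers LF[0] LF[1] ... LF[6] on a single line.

Answer: 4 2 3 0 5 6 1

Derivation:
Char counts: '$':1, 'r':1, 's':2, 't':3
C (first-col start): C('$')=0, C('r')=1, C('s')=2, C('t')=4
L[0]='t': occ=0, LF[0]=C('t')+0=4+0=4
L[1]='s': occ=0, LF[1]=C('s')+0=2+0=2
L[2]='s': occ=1, LF[2]=C('s')+1=2+1=3
L[3]='$': occ=0, LF[3]=C('$')+0=0+0=0
L[4]='t': occ=1, LF[4]=C('t')+1=4+1=5
L[5]='t': occ=2, LF[5]=C('t')+2=4+2=6
L[6]='r': occ=0, LF[6]=C('r')+0=1+0=1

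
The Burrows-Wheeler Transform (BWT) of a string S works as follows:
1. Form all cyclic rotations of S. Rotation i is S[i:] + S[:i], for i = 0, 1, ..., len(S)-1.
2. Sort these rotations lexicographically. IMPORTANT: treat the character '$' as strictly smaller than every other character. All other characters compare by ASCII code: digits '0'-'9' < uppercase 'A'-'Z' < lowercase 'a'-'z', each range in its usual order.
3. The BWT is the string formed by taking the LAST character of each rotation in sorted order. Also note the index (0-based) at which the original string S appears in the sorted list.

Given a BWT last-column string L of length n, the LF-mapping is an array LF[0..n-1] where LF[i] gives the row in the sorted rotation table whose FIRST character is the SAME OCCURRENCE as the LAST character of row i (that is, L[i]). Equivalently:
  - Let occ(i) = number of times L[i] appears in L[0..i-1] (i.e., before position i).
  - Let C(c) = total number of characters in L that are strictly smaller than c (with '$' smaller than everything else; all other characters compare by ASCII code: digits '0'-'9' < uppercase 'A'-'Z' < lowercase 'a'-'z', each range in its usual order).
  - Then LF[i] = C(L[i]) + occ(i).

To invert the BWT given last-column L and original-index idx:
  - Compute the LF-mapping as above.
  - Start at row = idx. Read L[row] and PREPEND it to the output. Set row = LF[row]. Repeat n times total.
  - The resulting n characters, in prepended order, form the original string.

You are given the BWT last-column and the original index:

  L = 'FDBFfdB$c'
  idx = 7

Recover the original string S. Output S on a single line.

Answer: dFDBBcfF$

Derivation:
LF mapping: 4 3 1 5 8 7 2 0 6
Walk LF starting at row 7, prepending L[row]:
  step 1: row=7, L[7]='$', prepend. Next row=LF[7]=0
  step 2: row=0, L[0]='F', prepend. Next row=LF[0]=4
  step 3: row=4, L[4]='f', prepend. Next row=LF[4]=8
  step 4: row=8, L[8]='c', prepend. Next row=LF[8]=6
  step 5: row=6, L[6]='B', prepend. Next row=LF[6]=2
  step 6: row=2, L[2]='B', prepend. Next row=LF[2]=1
  step 7: row=1, L[1]='D', prepend. Next row=LF[1]=3
  step 8: row=3, L[3]='F', prepend. Next row=LF[3]=5
  step 9: row=5, L[5]='d', prepend. Next row=LF[5]=7
Reversed output: dFDBBcfF$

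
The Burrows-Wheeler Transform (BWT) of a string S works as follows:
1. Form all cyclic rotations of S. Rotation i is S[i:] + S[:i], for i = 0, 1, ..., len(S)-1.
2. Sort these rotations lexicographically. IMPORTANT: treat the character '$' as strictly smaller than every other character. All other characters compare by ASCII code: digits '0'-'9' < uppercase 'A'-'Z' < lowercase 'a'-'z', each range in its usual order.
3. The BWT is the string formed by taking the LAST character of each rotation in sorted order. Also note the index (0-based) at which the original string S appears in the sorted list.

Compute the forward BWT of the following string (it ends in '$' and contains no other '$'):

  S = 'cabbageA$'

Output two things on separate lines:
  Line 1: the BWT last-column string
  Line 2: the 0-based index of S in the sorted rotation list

All 9 rotations (rotation i = S[i:]+S[:i]):
  rot[0] = cabbageA$
  rot[1] = abbageA$c
  rot[2] = bbageA$ca
  rot[3] = bageA$cab
  rot[4] = ageA$cabb
  rot[5] = geA$cabba
  rot[6] = eA$cabbag
  rot[7] = A$cabbage
  rot[8] = $cabbageA
Sorted (with $ < everything):
  sorted[0] = $cabbageA  (last char: 'A')
  sorted[1] = A$cabbage  (last char: 'e')
  sorted[2] = abbageA$c  (last char: 'c')
  sorted[3] = ageA$cabb  (last char: 'b')
  sorted[4] = bageA$cab  (last char: 'b')
  sorted[5] = bbageA$ca  (last char: 'a')
  sorted[6] = cabbageA$  (last char: '$')
  sorted[7] = eA$cabbag  (last char: 'g')
  sorted[8] = geA$cabba  (last char: 'a')
Last column: Aecbba$ga
Original string S is at sorted index 6

Answer: Aecbba$ga
6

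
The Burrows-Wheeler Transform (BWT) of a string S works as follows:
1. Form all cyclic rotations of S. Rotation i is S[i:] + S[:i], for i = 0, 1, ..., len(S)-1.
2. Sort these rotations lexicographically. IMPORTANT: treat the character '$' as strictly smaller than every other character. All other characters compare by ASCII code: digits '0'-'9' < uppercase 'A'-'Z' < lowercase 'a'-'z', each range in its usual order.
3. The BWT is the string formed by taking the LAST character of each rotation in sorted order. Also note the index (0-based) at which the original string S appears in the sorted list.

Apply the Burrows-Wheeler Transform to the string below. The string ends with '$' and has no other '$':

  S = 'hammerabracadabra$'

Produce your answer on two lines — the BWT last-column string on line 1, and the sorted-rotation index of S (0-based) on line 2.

Answer: ardrrchaaaam$mabeb
12

Derivation:
All 18 rotations (rotation i = S[i:]+S[:i]):
  rot[0] = hammerabracadabra$
  rot[1] = ammerabracadabra$h
  rot[2] = mmerabracadabra$ha
  rot[3] = merabracadabra$ham
  rot[4] = erabracadabra$hamm
  rot[5] = rabracadabra$hamme
  rot[6] = abracadabra$hammer
  rot[7] = bracadabra$hammera
  rot[8] = racadabra$hammerab
  rot[9] = acadabra$hammerabr
  rot[10] = cadabra$hammerabra
  rot[11] = adabra$hammerabrac
  rot[12] = dabra$hammerabraca
  rot[13] = abra$hammerabracad
  rot[14] = bra$hammerabracada
  rot[15] = ra$hammerabracadab
  rot[16] = a$hammerabracadabr
  rot[17] = $hammerabracadabra
Sorted (with $ < everything):
  sorted[0] = $hammerabracadabra  (last char: 'a')
  sorted[1] = a$hammerabracadabr  (last char: 'r')
  sorted[2] = abra$hammerabracad  (last char: 'd')
  sorted[3] = abracadabra$hammer  (last char: 'r')
  sorted[4] = acadabra$hammerabr  (last char: 'r')
  sorted[5] = adabra$hammerabrac  (last char: 'c')
  sorted[6] = ammerabracadabra$h  (last char: 'h')
  sorted[7] = bra$hammerabracada  (last char: 'a')
  sorted[8] = bracadabra$hammera  (last char: 'a')
  sorted[9] = cadabra$hammerabra  (last char: 'a')
  sorted[10] = dabra$hammerabraca  (last char: 'a')
  sorted[11] = erabracadabra$hamm  (last char: 'm')
  sorted[12] = hammerabracadabra$  (last char: '$')
  sorted[13] = merabracadabra$ham  (last char: 'm')
  sorted[14] = mmerabracadabra$ha  (last char: 'a')
  sorted[15] = ra$hammerabracadab  (last char: 'b')
  sorted[16] = rabracadabra$hamme  (last char: 'e')
  sorted[17] = racadabra$hammerab  (last char: 'b')
Last column: ardrrchaaaam$mabeb
Original string S is at sorted index 12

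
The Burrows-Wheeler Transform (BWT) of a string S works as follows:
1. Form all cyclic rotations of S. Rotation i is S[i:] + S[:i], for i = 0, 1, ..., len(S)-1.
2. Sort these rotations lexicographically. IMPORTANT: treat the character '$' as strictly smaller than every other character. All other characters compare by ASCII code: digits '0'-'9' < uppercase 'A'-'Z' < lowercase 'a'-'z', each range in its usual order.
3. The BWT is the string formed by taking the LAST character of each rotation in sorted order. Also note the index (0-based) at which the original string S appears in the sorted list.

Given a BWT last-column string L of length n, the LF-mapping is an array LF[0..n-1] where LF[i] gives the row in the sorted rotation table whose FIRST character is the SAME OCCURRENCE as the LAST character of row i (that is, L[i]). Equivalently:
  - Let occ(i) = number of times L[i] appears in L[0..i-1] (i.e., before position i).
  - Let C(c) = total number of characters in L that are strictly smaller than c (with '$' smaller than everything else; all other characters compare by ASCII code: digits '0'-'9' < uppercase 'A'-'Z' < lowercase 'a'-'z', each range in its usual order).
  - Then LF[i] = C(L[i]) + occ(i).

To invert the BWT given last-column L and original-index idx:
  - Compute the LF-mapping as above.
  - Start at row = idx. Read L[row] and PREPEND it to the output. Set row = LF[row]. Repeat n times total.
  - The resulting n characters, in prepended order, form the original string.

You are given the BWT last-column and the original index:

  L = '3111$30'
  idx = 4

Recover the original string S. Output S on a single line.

LF mapping: 5 2 3 4 0 6 1
Walk LF starting at row 4, prepending L[row]:
  step 1: row=4, L[4]='$', prepend. Next row=LF[4]=0
  step 2: row=0, L[0]='3', prepend. Next row=LF[0]=5
  step 3: row=5, L[5]='3', prepend. Next row=LF[5]=6
  step 4: row=6, L[6]='0', prepend. Next row=LF[6]=1
  step 5: row=1, L[1]='1', prepend. Next row=LF[1]=2
  step 6: row=2, L[2]='1', prepend. Next row=LF[2]=3
  step 7: row=3, L[3]='1', prepend. Next row=LF[3]=4
Reversed output: 111033$

Answer: 111033$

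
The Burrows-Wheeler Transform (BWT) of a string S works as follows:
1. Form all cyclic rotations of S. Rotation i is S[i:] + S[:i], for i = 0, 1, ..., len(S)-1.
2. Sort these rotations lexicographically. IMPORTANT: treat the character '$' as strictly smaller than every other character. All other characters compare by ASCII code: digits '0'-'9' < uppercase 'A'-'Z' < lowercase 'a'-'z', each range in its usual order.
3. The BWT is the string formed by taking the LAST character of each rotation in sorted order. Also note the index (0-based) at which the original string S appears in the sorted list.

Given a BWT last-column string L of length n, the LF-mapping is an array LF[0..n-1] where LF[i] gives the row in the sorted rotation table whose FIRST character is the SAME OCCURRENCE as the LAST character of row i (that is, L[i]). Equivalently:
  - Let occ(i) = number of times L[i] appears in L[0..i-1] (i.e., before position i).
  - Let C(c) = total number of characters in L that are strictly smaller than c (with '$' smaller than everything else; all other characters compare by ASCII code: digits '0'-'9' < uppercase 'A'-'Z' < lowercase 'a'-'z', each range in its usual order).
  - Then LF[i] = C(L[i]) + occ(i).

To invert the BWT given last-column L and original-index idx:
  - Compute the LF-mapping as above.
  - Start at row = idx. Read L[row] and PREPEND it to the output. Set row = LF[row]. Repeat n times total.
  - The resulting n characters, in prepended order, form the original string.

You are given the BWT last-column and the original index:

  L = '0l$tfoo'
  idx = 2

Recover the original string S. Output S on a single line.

Answer: footl0$

Derivation:
LF mapping: 1 3 0 6 2 4 5
Walk LF starting at row 2, prepending L[row]:
  step 1: row=2, L[2]='$', prepend. Next row=LF[2]=0
  step 2: row=0, L[0]='0', prepend. Next row=LF[0]=1
  step 3: row=1, L[1]='l', prepend. Next row=LF[1]=3
  step 4: row=3, L[3]='t', prepend. Next row=LF[3]=6
  step 5: row=6, L[6]='o', prepend. Next row=LF[6]=5
  step 6: row=5, L[5]='o', prepend. Next row=LF[5]=4
  step 7: row=4, L[4]='f', prepend. Next row=LF[4]=2
Reversed output: footl0$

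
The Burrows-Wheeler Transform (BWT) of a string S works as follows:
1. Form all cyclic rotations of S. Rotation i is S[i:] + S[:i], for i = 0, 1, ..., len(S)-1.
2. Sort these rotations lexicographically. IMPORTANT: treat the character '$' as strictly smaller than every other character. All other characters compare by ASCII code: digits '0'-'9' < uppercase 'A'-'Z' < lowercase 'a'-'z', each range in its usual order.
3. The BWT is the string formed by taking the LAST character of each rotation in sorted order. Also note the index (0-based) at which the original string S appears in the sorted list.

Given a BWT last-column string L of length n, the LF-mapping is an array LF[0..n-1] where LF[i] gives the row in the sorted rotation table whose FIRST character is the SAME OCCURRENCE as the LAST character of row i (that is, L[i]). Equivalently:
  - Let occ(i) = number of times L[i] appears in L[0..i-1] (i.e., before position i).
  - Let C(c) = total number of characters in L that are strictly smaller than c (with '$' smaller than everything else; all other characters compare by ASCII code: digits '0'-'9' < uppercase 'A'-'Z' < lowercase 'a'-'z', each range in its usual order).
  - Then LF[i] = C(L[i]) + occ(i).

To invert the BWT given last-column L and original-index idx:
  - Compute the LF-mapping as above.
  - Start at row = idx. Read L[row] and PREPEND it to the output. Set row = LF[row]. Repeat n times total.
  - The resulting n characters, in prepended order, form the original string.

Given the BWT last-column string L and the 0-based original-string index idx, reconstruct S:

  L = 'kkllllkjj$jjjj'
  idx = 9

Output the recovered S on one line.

Answer: kjljljljljkjk$

Derivation:
LF mapping: 7 8 10 11 12 13 9 1 2 0 3 4 5 6
Walk LF starting at row 9, prepending L[row]:
  step 1: row=9, L[9]='$', prepend. Next row=LF[9]=0
  step 2: row=0, L[0]='k', prepend. Next row=LF[0]=7
  step 3: row=7, L[7]='j', prepend. Next row=LF[7]=1
  step 4: row=1, L[1]='k', prepend. Next row=LF[1]=8
  step 5: row=8, L[8]='j', prepend. Next row=LF[8]=2
  step 6: row=2, L[2]='l', prepend. Next row=LF[2]=10
  step 7: row=10, L[10]='j', prepend. Next row=LF[10]=3
  step 8: row=3, L[3]='l', prepend. Next row=LF[3]=11
  step 9: row=11, L[11]='j', prepend. Next row=LF[11]=4
  step 10: row=4, L[4]='l', prepend. Next row=LF[4]=12
  step 11: row=12, L[12]='j', prepend. Next row=LF[12]=5
  step 12: row=5, L[5]='l', prepend. Next row=LF[5]=13
  step 13: row=13, L[13]='j', prepend. Next row=LF[13]=6
  step 14: row=6, L[6]='k', prepend. Next row=LF[6]=9
Reversed output: kjljljljljkjk$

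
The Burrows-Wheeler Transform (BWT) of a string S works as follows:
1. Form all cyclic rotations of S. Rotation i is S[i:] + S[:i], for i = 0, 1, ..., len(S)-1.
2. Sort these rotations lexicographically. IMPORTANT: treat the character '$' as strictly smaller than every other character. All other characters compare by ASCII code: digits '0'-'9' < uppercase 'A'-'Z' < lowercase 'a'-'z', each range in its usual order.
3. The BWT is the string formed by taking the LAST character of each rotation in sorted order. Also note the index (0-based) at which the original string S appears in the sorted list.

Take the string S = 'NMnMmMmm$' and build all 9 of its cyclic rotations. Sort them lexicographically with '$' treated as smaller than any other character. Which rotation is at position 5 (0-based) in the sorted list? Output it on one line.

All 9 rotations (rotation i = S[i:]+S[:i]):
  rot[0] = NMnMmMmm$
  rot[1] = MnMmMmm$N
  rot[2] = nMmMmm$NM
  rot[3] = MmMmm$NMn
  rot[4] = mMmm$NMnM
  rot[5] = Mmm$NMnMm
  rot[6] = mm$NMnMmM
  rot[7] = m$NMnMmMm
  rot[8] = $NMnMmMmm
Sorted (with $ < everything):
  sorted[0] = $NMnMmMmm
  sorted[1] = MmMmm$NMn
  sorted[2] = Mmm$NMnMm
  sorted[3] = MnMmMmm$N
  sorted[4] = NMnMmMmm$
  sorted[5] = m$NMnMmMm
  sorted[6] = mMmm$NMnM
  sorted[7] = mm$NMnMmM
  sorted[8] = nMmMmm$NM
sorted[5] = m$NMnMmMm

Answer: m$NMnMmMm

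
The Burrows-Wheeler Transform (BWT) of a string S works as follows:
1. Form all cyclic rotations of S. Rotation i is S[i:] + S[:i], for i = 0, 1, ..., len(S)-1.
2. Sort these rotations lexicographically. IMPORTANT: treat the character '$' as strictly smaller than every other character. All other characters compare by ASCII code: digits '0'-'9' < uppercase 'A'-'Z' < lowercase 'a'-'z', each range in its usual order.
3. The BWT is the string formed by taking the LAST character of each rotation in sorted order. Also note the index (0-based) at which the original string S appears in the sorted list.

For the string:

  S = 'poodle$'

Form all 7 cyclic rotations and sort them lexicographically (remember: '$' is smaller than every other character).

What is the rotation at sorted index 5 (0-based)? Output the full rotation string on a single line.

All 7 rotations (rotation i = S[i:]+S[:i]):
  rot[0] = poodle$
  rot[1] = oodle$p
  rot[2] = odle$po
  rot[3] = dle$poo
  rot[4] = le$pood
  rot[5] = e$poodl
  rot[6] = $poodle
Sorted (with $ < everything):
  sorted[0] = $poodle
  sorted[1] = dle$poo
  sorted[2] = e$poodl
  sorted[3] = le$pood
  sorted[4] = odle$po
  sorted[5] = oodle$p
  sorted[6] = poodle$
sorted[5] = oodle$p

Answer: oodle$p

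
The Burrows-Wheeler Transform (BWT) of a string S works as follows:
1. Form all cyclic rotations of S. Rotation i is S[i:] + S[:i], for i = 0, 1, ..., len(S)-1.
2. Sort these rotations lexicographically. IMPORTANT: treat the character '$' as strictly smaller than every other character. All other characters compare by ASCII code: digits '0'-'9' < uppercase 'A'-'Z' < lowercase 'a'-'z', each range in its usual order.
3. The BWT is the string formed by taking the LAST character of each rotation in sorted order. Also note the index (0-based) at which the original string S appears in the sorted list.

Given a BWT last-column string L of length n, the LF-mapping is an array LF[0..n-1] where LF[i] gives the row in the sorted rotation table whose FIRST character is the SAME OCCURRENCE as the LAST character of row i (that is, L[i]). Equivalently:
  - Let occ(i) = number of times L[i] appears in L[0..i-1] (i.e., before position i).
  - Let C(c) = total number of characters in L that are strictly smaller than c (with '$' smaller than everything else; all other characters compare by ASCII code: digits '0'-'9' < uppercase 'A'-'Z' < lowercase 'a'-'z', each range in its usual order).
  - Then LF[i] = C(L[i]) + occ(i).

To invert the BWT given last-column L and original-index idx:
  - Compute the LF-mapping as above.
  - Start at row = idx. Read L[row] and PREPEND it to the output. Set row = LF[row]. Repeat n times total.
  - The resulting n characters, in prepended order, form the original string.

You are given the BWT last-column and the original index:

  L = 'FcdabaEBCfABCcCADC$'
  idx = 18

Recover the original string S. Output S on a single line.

LF mapping: 11 15 17 12 14 13 10 3 5 18 1 4 6 16 7 2 9 8 0
Walk LF starting at row 18, prepending L[row]:
  step 1: row=18, L[18]='$', prepend. Next row=LF[18]=0
  step 2: row=0, L[0]='F', prepend. Next row=LF[0]=11
  step 3: row=11, L[11]='B', prepend. Next row=LF[11]=4
  step 4: row=4, L[4]='b', prepend. Next row=LF[4]=14
  step 5: row=14, L[14]='C', prepend. Next row=LF[14]=7
  step 6: row=7, L[7]='B', prepend. Next row=LF[7]=3
  step 7: row=3, L[3]='a', prepend. Next row=LF[3]=12
  step 8: row=12, L[12]='C', prepend. Next row=LF[12]=6
  step 9: row=6, L[6]='E', prepend. Next row=LF[6]=10
  step 10: row=10, L[10]='A', prepend. Next row=LF[10]=1
  step 11: row=1, L[1]='c', prepend. Next row=LF[1]=15
  step 12: row=15, L[15]='A', prepend. Next row=LF[15]=2
  step 13: row=2, L[2]='d', prepend. Next row=LF[2]=17
  step 14: row=17, L[17]='C', prepend. Next row=LF[17]=8
  step 15: row=8, L[8]='C', prepend. Next row=LF[8]=5
  step 16: row=5, L[5]='a', prepend. Next row=LF[5]=13
  step 17: row=13, L[13]='c', prepend. Next row=LF[13]=16
  step 18: row=16, L[16]='D', prepend. Next row=LF[16]=9
  step 19: row=9, L[9]='f', prepend. Next row=LF[9]=18
Reversed output: fDcaCCdAcAECaBCbBF$

Answer: fDcaCCdAcAECaBCbBF$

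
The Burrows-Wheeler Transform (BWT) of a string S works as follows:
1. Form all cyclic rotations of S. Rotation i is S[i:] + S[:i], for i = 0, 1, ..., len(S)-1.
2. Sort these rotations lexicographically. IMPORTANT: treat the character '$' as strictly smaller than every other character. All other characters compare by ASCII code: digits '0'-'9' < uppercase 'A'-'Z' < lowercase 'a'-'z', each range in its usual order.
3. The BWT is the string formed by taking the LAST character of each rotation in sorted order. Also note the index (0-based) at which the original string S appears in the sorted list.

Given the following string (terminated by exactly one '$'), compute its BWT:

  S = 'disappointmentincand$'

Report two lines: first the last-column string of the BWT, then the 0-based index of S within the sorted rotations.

Answer: dcsnn$mtodtiaeippainn
5

Derivation:
All 21 rotations (rotation i = S[i:]+S[:i]):
  rot[0] = disappointmentincand$
  rot[1] = isappointmentincand$d
  rot[2] = sappointmentincand$di
  rot[3] = appointmentincand$dis
  rot[4] = ppointmentincand$disa
  rot[5] = pointmentincand$disap
  rot[6] = ointmentincand$disapp
  rot[7] = intmentincand$disappo
  rot[8] = ntmentincand$disappoi
  rot[9] = tmentincand$disappoin
  rot[10] = mentincand$disappoint
  rot[11] = entincand$disappointm
  rot[12] = ntincand$disappointme
  rot[13] = tincand$disappointmen
  rot[14] = incand$disappointment
  rot[15] = ncand$disappointmenti
  rot[16] = cand$disappointmentin
  rot[17] = and$disappointmentinc
  rot[18] = nd$disappointmentinca
  rot[19] = d$disappointmentincan
  rot[20] = $disappointmentincand
Sorted (with $ < everything):
  sorted[0] = $disappointmentincand  (last char: 'd')
  sorted[1] = and$disappointmentinc  (last char: 'c')
  sorted[2] = appointmentincand$dis  (last char: 's')
  sorted[3] = cand$disappointmentin  (last char: 'n')
  sorted[4] = d$disappointmentincan  (last char: 'n')
  sorted[5] = disappointmentincand$  (last char: '$')
  sorted[6] = entincand$disappointm  (last char: 'm')
  sorted[7] = incand$disappointment  (last char: 't')
  sorted[8] = intmentincand$disappo  (last char: 'o')
  sorted[9] = isappointmentincand$d  (last char: 'd')
  sorted[10] = mentincand$disappoint  (last char: 't')
  sorted[11] = ncand$disappointmenti  (last char: 'i')
  sorted[12] = nd$disappointmentinca  (last char: 'a')
  sorted[13] = ntincand$disappointme  (last char: 'e')
  sorted[14] = ntmentincand$disappoi  (last char: 'i')
  sorted[15] = ointmentincand$disapp  (last char: 'p')
  sorted[16] = pointmentincand$disap  (last char: 'p')
  sorted[17] = ppointmentincand$disa  (last char: 'a')
  sorted[18] = sappointmentincand$di  (last char: 'i')
  sorted[19] = tincand$disappointmen  (last char: 'n')
  sorted[20] = tmentincand$disappoin  (last char: 'n')
Last column: dcsnn$mtodtiaeippainn
Original string S is at sorted index 5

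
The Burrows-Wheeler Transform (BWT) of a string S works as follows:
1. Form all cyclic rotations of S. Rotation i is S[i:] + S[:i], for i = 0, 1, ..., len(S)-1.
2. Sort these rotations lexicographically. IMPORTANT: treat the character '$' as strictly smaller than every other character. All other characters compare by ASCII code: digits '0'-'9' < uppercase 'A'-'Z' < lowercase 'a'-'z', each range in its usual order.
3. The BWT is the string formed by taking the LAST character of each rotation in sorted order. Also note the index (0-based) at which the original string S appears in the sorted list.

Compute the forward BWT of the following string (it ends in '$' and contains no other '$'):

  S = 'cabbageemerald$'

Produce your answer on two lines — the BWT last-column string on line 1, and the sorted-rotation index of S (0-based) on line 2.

Answer: dcbrba$lgemaaee
6

Derivation:
All 15 rotations (rotation i = S[i:]+S[:i]):
  rot[0] = cabbageemerald$
  rot[1] = abbageemerald$c
  rot[2] = bbageemerald$ca
  rot[3] = bageemerald$cab
  rot[4] = ageemerald$cabb
  rot[5] = geemerald$cabba
  rot[6] = eemerald$cabbag
  rot[7] = emerald$cabbage
  rot[8] = merald$cabbagee
  rot[9] = erald$cabbageem
  rot[10] = rald$cabbageeme
  rot[11] = ald$cabbageemer
  rot[12] = ld$cabbageemera
  rot[13] = d$cabbageemeral
  rot[14] = $cabbageemerald
Sorted (with $ < everything):
  sorted[0] = $cabbageemerald  (last char: 'd')
  sorted[1] = abbageemerald$c  (last char: 'c')
  sorted[2] = ageemerald$cabb  (last char: 'b')
  sorted[3] = ald$cabbageemer  (last char: 'r')
  sorted[4] = bageemerald$cab  (last char: 'b')
  sorted[5] = bbageemerald$ca  (last char: 'a')
  sorted[6] = cabbageemerald$  (last char: '$')
  sorted[7] = d$cabbageemeral  (last char: 'l')
  sorted[8] = eemerald$cabbag  (last char: 'g')
  sorted[9] = emerald$cabbage  (last char: 'e')
  sorted[10] = erald$cabbageem  (last char: 'm')
  sorted[11] = geemerald$cabba  (last char: 'a')
  sorted[12] = ld$cabbageemera  (last char: 'a')
  sorted[13] = merald$cabbagee  (last char: 'e')
  sorted[14] = rald$cabbageeme  (last char: 'e')
Last column: dcbrba$lgemaaee
Original string S is at sorted index 6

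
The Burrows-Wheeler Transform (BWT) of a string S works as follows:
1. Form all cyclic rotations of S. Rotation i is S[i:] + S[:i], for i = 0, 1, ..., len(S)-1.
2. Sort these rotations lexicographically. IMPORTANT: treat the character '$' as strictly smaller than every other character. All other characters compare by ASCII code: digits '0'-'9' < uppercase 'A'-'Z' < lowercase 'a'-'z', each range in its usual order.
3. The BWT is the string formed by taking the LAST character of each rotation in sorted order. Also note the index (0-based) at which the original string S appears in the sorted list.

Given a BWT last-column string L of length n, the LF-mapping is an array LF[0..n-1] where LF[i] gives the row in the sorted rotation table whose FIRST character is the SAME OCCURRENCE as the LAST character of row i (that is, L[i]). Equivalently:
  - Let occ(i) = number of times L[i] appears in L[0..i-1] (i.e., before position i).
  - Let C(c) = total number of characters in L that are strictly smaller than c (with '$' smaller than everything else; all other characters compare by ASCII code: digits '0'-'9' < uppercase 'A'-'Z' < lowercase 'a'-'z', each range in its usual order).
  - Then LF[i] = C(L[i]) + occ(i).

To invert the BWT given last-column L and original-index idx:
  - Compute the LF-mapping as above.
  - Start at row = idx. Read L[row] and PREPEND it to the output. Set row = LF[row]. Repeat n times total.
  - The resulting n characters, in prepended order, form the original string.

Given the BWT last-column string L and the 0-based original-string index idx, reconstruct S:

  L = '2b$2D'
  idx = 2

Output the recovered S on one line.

LF mapping: 1 4 0 2 3
Walk LF starting at row 2, prepending L[row]:
  step 1: row=2, L[2]='$', prepend. Next row=LF[2]=0
  step 2: row=0, L[0]='2', prepend. Next row=LF[0]=1
  step 3: row=1, L[1]='b', prepend. Next row=LF[1]=4
  step 4: row=4, L[4]='D', prepend. Next row=LF[4]=3
  step 5: row=3, L[3]='2', prepend. Next row=LF[3]=2
Reversed output: 2Db2$

Answer: 2Db2$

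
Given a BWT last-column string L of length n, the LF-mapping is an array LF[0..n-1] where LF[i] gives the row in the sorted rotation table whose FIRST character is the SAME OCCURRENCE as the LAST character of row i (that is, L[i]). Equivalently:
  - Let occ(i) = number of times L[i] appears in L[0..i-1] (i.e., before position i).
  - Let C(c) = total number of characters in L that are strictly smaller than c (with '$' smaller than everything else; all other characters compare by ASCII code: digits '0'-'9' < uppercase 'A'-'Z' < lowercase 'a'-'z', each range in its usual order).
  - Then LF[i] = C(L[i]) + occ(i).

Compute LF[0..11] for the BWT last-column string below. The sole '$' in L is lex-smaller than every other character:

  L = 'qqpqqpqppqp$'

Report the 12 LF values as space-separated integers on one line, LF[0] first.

Answer: 6 7 1 8 9 2 10 3 4 11 5 0

Derivation:
Char counts: '$':1, 'p':5, 'q':6
C (first-col start): C('$')=0, C('p')=1, C('q')=6
L[0]='q': occ=0, LF[0]=C('q')+0=6+0=6
L[1]='q': occ=1, LF[1]=C('q')+1=6+1=7
L[2]='p': occ=0, LF[2]=C('p')+0=1+0=1
L[3]='q': occ=2, LF[3]=C('q')+2=6+2=8
L[4]='q': occ=3, LF[4]=C('q')+3=6+3=9
L[5]='p': occ=1, LF[5]=C('p')+1=1+1=2
L[6]='q': occ=4, LF[6]=C('q')+4=6+4=10
L[7]='p': occ=2, LF[7]=C('p')+2=1+2=3
L[8]='p': occ=3, LF[8]=C('p')+3=1+3=4
L[9]='q': occ=5, LF[9]=C('q')+5=6+5=11
L[10]='p': occ=4, LF[10]=C('p')+4=1+4=5
L[11]='$': occ=0, LF[11]=C('$')+0=0+0=0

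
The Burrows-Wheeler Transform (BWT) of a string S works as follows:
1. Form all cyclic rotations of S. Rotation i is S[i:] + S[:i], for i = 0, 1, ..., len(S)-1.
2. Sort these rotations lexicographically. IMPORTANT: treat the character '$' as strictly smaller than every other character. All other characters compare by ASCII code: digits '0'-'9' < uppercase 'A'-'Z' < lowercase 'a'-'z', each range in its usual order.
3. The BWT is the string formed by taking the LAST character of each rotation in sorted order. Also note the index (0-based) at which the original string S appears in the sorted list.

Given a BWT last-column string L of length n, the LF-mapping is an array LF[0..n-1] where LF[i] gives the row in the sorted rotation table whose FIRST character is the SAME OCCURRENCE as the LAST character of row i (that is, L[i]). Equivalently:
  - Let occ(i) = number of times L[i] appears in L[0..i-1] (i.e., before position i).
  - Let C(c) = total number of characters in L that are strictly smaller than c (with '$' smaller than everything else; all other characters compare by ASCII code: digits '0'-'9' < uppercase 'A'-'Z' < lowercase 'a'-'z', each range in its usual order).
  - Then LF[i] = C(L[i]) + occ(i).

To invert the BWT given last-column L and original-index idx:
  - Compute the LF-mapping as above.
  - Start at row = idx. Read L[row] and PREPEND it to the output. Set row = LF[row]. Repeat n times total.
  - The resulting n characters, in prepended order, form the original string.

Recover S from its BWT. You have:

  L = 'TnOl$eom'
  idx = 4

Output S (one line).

Answer: lemonOT$

Derivation:
LF mapping: 2 6 1 4 0 3 7 5
Walk LF starting at row 4, prepending L[row]:
  step 1: row=4, L[4]='$', prepend. Next row=LF[4]=0
  step 2: row=0, L[0]='T', prepend. Next row=LF[0]=2
  step 3: row=2, L[2]='O', prepend. Next row=LF[2]=1
  step 4: row=1, L[1]='n', prepend. Next row=LF[1]=6
  step 5: row=6, L[6]='o', prepend. Next row=LF[6]=7
  step 6: row=7, L[7]='m', prepend. Next row=LF[7]=5
  step 7: row=5, L[5]='e', prepend. Next row=LF[5]=3
  step 8: row=3, L[3]='l', prepend. Next row=LF[3]=4
Reversed output: lemonOT$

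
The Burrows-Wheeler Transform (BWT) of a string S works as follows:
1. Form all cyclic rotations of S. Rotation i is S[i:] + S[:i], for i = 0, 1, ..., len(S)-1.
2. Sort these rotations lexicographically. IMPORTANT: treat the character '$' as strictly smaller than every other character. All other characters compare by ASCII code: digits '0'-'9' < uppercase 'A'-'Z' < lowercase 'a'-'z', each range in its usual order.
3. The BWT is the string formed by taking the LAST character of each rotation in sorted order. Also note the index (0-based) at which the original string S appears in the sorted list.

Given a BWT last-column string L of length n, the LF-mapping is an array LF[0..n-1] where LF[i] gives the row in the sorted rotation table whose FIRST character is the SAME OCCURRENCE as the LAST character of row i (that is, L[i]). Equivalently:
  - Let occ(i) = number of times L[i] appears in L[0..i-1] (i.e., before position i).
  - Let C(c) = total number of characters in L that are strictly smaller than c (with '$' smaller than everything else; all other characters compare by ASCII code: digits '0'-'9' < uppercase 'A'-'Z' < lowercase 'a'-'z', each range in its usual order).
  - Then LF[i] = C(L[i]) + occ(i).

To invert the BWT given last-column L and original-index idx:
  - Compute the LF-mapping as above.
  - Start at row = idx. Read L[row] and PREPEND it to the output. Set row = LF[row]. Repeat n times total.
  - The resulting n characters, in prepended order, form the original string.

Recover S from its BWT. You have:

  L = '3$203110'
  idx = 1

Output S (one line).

Answer: 0120313$

Derivation:
LF mapping: 6 0 5 1 7 3 4 2
Walk LF starting at row 1, prepending L[row]:
  step 1: row=1, L[1]='$', prepend. Next row=LF[1]=0
  step 2: row=0, L[0]='3', prepend. Next row=LF[0]=6
  step 3: row=6, L[6]='1', prepend. Next row=LF[6]=4
  step 4: row=4, L[4]='3', prepend. Next row=LF[4]=7
  step 5: row=7, L[7]='0', prepend. Next row=LF[7]=2
  step 6: row=2, L[2]='2', prepend. Next row=LF[2]=5
  step 7: row=5, L[5]='1', prepend. Next row=LF[5]=3
  step 8: row=3, L[3]='0', prepend. Next row=LF[3]=1
Reversed output: 0120313$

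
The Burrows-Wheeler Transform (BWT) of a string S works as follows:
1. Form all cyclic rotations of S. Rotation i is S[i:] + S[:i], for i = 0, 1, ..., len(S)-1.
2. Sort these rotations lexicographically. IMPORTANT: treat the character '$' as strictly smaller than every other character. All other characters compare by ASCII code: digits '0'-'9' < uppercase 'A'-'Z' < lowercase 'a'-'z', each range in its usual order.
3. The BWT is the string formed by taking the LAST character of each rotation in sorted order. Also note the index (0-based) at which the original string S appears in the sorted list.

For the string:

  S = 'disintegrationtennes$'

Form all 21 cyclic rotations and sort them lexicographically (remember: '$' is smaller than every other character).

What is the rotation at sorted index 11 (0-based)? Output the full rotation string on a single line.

All 21 rotations (rotation i = S[i:]+S[:i]):
  rot[0] = disintegrationtennes$
  rot[1] = isintegrationtennes$d
  rot[2] = sintegrationtennes$di
  rot[3] = integrationtennes$dis
  rot[4] = ntegrationtennes$disi
  rot[5] = tegrationtennes$disin
  rot[6] = egrationtennes$disint
  rot[7] = grationtennes$disinte
  rot[8] = rationtennes$disinteg
  rot[9] = ationtennes$disintegr
  rot[10] = tiontennes$disintegra
  rot[11] = iontennes$disintegrat
  rot[12] = ontennes$disintegrati
  rot[13] = ntennes$disintegratio
  rot[14] = tennes$disintegration
  rot[15] = ennes$disintegrationt
  rot[16] = nnes$disintegrationte
  rot[17] = nes$disintegrationten
  rot[18] = es$disintegrationtenn
  rot[19] = s$disintegrationtenne
  rot[20] = $disintegrationtennes
Sorted (with $ < everything):
  sorted[0] = $disintegrationtennes
  sorted[1] = ationtennes$disintegr
  sorted[2] = disintegrationtennes$
  sorted[3] = egrationtennes$disint
  sorted[4] = ennes$disintegrationt
  sorted[5] = es$disintegrationtenn
  sorted[6] = grationtennes$disinte
  sorted[7] = integrationtennes$dis
  sorted[8] = iontennes$disintegrat
  sorted[9] = isintegrationtennes$d
  sorted[10] = nes$disintegrationten
  sorted[11] = nnes$disintegrationte
  sorted[12] = ntegrationtennes$disi
  sorted[13] = ntennes$disintegratio
  sorted[14] = ontennes$disintegrati
  sorted[15] = rationtennes$disinteg
  sorted[16] = s$disintegrationtenne
  sorted[17] = sintegrationtennes$di
  sorted[18] = tegrationtennes$disin
  sorted[19] = tennes$disintegration
  sorted[20] = tiontennes$disintegra
sorted[11] = nnes$disintegrationte

Answer: nnes$disintegrationte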